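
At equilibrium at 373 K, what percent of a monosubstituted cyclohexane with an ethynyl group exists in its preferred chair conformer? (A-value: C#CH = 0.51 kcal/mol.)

One chair has the ethynyl group axial (E = 0.51 kcal/mol) and the other has it equatorial (E = 0).
ΔG = 0.51 kcal/mol between the two chairs.
K = exp(ΔG/RT) with R = 1.987×10⁻³ kcal mol⁻¹ K⁻¹ and T = 373 K gives K ≈ 1.99.
Fraction in the lower-energy chair = K/(K+1) = 66.6%.

66.6%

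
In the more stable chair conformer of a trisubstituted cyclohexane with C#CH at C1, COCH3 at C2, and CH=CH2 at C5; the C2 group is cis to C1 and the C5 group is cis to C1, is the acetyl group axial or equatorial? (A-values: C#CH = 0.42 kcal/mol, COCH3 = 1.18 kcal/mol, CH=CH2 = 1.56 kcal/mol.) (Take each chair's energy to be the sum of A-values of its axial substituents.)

axial

Chair I (ethynyl axial, acetyl equatorial, vinyl axial): E = 1.98 kcal/mol.
Chair II (ethynyl equatorial, acetyl axial, vinyl equatorial): E = 1.18 kcal/mol.
Chair II is the more stable (lower-energy) conformer, and in that chair the acetyl group is axial.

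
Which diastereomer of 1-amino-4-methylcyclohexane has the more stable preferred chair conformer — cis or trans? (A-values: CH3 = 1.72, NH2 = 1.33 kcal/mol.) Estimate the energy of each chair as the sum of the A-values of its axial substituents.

trans

At 1,4 positions (parity opposite): cis → (a,e or e,a); trans → (e,e or a,a).
Best chair for cis: E = 1.33 kcal/mol; best chair for trans: E = 0.00 kcal/mol.
The trans isomer is lower by 1.33 kcal/mol.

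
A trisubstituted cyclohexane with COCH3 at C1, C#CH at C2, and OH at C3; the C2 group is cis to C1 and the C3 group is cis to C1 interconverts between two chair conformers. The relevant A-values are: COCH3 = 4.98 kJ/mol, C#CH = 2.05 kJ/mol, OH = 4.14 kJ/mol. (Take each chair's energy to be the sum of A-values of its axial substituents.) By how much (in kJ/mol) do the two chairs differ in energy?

Chair I (acetyl axial, ethynyl equatorial, hydroxyl axial): E = 9.12 kJ/mol.
Chair II (acetyl equatorial, ethynyl axial, hydroxyl equatorial): E = 2.05 kJ/mol.
ΔE = 9.12 − 2.05 = 7.07 kJ/mol; chair II is more stable.

7.07 kJ/mol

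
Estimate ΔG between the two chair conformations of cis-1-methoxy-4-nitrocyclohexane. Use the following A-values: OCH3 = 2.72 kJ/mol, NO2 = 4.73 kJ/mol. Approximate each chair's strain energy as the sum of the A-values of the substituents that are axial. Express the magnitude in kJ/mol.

C1 and C4 have opposite parity, so for the cis isomer the two substituents are one axial and one equatorial in each chair.
Chair I (methoxy axial, nitro equatorial): E = 2.72 kJ/mol.
Chair II (methoxy equatorial, nitro axial): E = 4.73 kJ/mol.
ΔE = 4.73 − 2.72 = 2.01 kJ/mol; chair I is more stable.

2.01 kJ/mol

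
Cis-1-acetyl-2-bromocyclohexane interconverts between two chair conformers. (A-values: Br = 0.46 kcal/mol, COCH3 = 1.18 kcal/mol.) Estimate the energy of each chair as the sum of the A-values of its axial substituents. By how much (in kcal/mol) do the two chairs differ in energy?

C1 and C2 have opposite parity, so for the cis isomer the two substituents are one axial and one equatorial in each chair.
Chair I (bromo axial, acetyl equatorial): E = 0.46 kcal/mol.
Chair II (bromo equatorial, acetyl axial): E = 1.18 kcal/mol.
ΔE = 1.18 − 0.46 = 0.72 kcal/mol; chair I is more stable.

0.72 kcal/mol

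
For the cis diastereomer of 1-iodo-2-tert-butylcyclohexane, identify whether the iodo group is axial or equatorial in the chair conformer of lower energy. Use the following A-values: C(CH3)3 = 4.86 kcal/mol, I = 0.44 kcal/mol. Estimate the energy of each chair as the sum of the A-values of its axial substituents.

C1 and C2 have opposite parity, so for the cis isomer the two substituents are one axial and one equatorial in each chair.
Chair I (tert-butyl axial, iodo equatorial): E = 4.86 kcal/mol.
Chair II (tert-butyl equatorial, iodo axial): E = 0.44 kcal/mol.
Chair II is the more stable (lower-energy) conformer, and in that chair the iodo group is axial.

axial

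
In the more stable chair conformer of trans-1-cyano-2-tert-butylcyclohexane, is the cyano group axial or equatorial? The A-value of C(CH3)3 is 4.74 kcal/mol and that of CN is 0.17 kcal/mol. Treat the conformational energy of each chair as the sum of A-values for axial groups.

equatorial

C1 and C2 have opposite parity, so for the trans isomer the two substituents are e,e in one chair and a,a in the other.
Chair I (tert-butyl axial, cyano axial): E = 4.91 kcal/mol.
Chair II (tert-butyl equatorial, cyano equatorial): E = 0.00 kcal/mol.
Chair II is the more stable (lower-energy) conformer, and in that chair the cyano group is equatorial.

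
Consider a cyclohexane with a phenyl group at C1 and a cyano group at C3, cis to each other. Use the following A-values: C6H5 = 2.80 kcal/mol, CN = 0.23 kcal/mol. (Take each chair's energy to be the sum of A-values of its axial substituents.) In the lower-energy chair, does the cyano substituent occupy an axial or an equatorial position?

equatorial

C1 and C3 have the same parity, so for the cis isomer the two substituents are e,e in one chair and a,a in the other.
Chair I (phenyl axial, cyano axial): E = 3.03 kcal/mol.
Chair II (phenyl equatorial, cyano equatorial): E = 0.00 kcal/mol.
Chair II is the more stable (lower-energy) conformer, and in that chair the cyano group is equatorial.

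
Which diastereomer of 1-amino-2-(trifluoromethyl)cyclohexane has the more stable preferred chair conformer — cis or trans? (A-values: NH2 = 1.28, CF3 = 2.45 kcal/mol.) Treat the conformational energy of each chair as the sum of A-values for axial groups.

trans

At 1,2 positions (parity opposite): cis → (a,e or e,a); trans → (e,e or a,a).
Best chair for cis: E = 1.28 kcal/mol; best chair for trans: E = 0.00 kcal/mol.
The trans isomer is lower by 1.28 kcal/mol.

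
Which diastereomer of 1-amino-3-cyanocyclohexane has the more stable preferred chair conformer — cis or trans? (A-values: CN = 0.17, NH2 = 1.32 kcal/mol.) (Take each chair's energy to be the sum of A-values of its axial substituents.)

cis

At 1,3 positions (parity same): cis → (e,e or a,a); trans → (a,e or e,a).
Best chair for cis: E = 0.00 kcal/mol; best chair for trans: E = 0.17 kcal/mol.
The cis isomer is lower by 0.17 kcal/mol.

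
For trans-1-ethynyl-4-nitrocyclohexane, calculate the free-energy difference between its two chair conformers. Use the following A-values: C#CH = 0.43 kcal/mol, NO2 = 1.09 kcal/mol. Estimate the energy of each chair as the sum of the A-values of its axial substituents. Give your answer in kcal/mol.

C1 and C4 have opposite parity, so for the trans isomer the two substituents are e,e in one chair and a,a in the other.
Chair I (ethynyl axial, nitro axial): E = 1.52 kcal/mol.
Chair II (ethynyl equatorial, nitro equatorial): E = 0.00 kcal/mol.
ΔE = 1.52 − 0.00 = 1.52 kcal/mol; chair II is more stable.

1.52 kcal/mol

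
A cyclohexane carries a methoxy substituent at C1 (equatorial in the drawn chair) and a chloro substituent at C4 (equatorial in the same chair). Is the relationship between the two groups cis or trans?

C1 and C4 have opposite parity, so their axial bonds point in opposite directions.
With opposite-parity carbons, two substituents on the same face are one axial and one equatorial; opposite faces give both axial or both equatorial.
Here the groups are equatorial/equatorial → opposite face → trans.

trans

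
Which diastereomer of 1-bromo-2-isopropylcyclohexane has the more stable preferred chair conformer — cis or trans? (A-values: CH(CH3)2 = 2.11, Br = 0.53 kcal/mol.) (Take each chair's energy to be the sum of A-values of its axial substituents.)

At 1,2 positions (parity opposite): cis → (a,e or e,a); trans → (e,e or a,a).
Best chair for cis: E = 0.53 kcal/mol; best chair for trans: E = 0.00 kcal/mol.
The trans isomer is lower by 0.53 kcal/mol.

trans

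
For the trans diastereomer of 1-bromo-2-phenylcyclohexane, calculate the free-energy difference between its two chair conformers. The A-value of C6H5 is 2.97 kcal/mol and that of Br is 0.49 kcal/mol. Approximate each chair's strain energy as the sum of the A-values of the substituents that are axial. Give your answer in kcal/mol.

3.46 kcal/mol

C1 and C2 have opposite parity, so for the trans isomer the two substituents are e,e in one chair and a,a in the other.
Chair I (phenyl axial, bromo axial): E = 3.46 kcal/mol.
Chair II (phenyl equatorial, bromo equatorial): E = 0.00 kcal/mol.
ΔE = 3.46 − 0.00 = 3.46 kcal/mol; chair II is more stable.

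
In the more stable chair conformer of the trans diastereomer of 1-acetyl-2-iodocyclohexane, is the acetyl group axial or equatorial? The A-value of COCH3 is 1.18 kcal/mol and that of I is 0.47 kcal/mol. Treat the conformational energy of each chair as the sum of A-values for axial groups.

C1 and C2 have opposite parity, so for the trans isomer the two substituents are e,e in one chair and a,a in the other.
Chair I (acetyl axial, iodo axial): E = 1.65 kcal/mol.
Chair II (acetyl equatorial, iodo equatorial): E = 0.00 kcal/mol.
Chair II is the more stable (lower-energy) conformer, and in that chair the acetyl group is equatorial.

equatorial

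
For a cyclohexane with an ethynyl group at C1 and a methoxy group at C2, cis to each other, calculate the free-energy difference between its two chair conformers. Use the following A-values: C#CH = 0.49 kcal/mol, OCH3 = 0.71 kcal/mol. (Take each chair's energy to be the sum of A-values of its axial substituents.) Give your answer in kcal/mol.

C1 and C2 have opposite parity, so for the cis isomer the two substituents are one axial and one equatorial in each chair.
Chair I (ethynyl axial, methoxy equatorial): E = 0.49 kcal/mol.
Chair II (ethynyl equatorial, methoxy axial): E = 0.71 kcal/mol.
ΔE = 0.71 − 0.49 = 0.22 kcal/mol; chair I is more stable.

0.22 kcal/mol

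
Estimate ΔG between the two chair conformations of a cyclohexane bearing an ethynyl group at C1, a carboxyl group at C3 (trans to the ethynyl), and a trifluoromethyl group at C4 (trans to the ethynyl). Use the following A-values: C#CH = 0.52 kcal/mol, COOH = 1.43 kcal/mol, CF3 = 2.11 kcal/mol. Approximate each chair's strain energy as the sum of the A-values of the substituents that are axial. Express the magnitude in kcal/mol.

1.20 kcal/mol

Chair I (ethynyl axial, carboxyl equatorial, trifluoromethyl axial): E = 2.63 kcal/mol.
Chair II (ethynyl equatorial, carboxyl axial, trifluoromethyl equatorial): E = 1.43 kcal/mol.
ΔE = 2.63 − 1.43 = 1.20 kcal/mol; chair II is more stable.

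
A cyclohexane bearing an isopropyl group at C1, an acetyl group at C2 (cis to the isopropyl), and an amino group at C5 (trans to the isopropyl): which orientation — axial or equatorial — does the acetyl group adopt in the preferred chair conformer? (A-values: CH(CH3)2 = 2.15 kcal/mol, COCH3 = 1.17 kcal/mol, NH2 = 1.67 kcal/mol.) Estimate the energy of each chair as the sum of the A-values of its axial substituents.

Chair I (isopropyl axial, acetyl equatorial, amino equatorial): E = 2.15 kcal/mol.
Chair II (isopropyl equatorial, acetyl axial, amino axial): E = 2.84 kcal/mol.
Chair I is the more stable (lower-energy) conformer, and in that chair the acetyl group is equatorial.

equatorial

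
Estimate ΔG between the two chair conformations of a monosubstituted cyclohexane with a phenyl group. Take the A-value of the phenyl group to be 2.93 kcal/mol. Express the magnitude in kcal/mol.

A monosubstituted cyclohexane has one chair with the phenyl group axial (E = A = 2.93 kcal/mol) and one with it equatorial (E = 0).
ΔE = 2.93 − 0 = 2.93 kcal/mol.

2.93 kcal/mol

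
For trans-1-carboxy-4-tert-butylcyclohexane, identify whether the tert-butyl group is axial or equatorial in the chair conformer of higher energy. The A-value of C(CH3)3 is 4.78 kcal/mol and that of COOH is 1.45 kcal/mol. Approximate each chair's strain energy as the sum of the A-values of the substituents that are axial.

C1 and C4 have opposite parity, so for the trans isomer the two substituents are e,e in one chair and a,a in the other.
Chair I (tert-butyl axial, carboxyl axial): E = 6.23 kcal/mol.
Chair II (tert-butyl equatorial, carboxyl equatorial): E = 0.00 kcal/mol.
Chair I is the less stable (higher-energy) conformer, and in that chair the tert-butyl group is axial.

axial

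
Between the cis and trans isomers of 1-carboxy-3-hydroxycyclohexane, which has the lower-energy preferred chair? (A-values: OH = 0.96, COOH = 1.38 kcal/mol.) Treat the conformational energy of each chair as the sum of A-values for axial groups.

cis

At 1,3 positions (parity same): cis → (e,e or a,a); trans → (a,e or e,a).
Best chair for cis: E = 0.00 kcal/mol; best chair for trans: E = 0.96 kcal/mol.
The cis isomer is lower by 0.96 kcal/mol.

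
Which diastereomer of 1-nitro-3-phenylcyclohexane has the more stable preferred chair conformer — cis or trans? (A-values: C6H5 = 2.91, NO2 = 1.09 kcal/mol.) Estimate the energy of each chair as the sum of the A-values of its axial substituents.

At 1,3 positions (parity same): cis → (e,e or a,a); trans → (a,e or e,a).
Best chair for cis: E = 0.00 kcal/mol; best chair for trans: E = 1.09 kcal/mol.
The cis isomer is lower by 1.09 kcal/mol.

cis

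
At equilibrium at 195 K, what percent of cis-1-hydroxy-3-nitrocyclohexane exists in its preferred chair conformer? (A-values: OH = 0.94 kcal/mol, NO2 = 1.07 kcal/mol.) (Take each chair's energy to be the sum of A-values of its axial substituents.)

99.4%

C1 and C3 have the same parity, so for the cis isomer the two substituents are e,e in one chair and a,a in the other.
Chair I (hydroxyl axial, nitro axial): E = 2.01 kcal/mol; chair II (hydroxyl equatorial, nitro equatorial): E = 0.00 kcal/mol.
ΔG = 2.01 kcal/mol between the two chairs.
K = exp(ΔG/RT) with R = 1.987×10⁻³ kcal mol⁻¹ K⁻¹ and T = 195 K gives K ≈ 179.
Fraction in the lower-energy chair = K/(K+1) = 99.4%.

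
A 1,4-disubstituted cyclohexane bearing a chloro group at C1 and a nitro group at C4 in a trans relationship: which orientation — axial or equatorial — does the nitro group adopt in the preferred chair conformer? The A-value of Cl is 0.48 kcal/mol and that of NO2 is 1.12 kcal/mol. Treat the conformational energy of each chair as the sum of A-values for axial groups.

C1 and C4 have opposite parity, so for the trans isomer the two substituents are e,e in one chair and a,a in the other.
Chair I (chloro axial, nitro axial): E = 1.60 kcal/mol.
Chair II (chloro equatorial, nitro equatorial): E = 0.00 kcal/mol.
Chair II is the more stable (lower-energy) conformer, and in that chair the nitro group is equatorial.

equatorial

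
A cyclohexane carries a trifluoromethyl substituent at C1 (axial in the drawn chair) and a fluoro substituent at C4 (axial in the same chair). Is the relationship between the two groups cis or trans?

C1 and C4 have opposite parity, so their axial bonds point in opposite directions.
With opposite-parity carbons, two substituents on the same face are one axial and one equatorial; opposite faces give both axial or both equatorial.
Here the groups are axial/axial → opposite face → trans.

trans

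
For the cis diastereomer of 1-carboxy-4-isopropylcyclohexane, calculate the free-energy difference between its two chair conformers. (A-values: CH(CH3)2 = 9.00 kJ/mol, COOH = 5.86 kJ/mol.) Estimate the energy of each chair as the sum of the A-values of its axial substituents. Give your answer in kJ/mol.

C1 and C4 have opposite parity, so for the cis isomer the two substituents are one axial and one equatorial in each chair.
Chair I (isopropyl axial, carboxyl equatorial): E = 9.00 kJ/mol.
Chair II (isopropyl equatorial, carboxyl axial): E = 5.86 kJ/mol.
ΔE = 9.00 − 5.86 = 3.14 kJ/mol; chair II is more stable.

3.14 kJ/mol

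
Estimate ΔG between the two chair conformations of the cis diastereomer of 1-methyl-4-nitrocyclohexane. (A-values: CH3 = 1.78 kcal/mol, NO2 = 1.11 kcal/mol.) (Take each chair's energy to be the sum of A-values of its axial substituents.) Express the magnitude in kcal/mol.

C1 and C4 have opposite parity, so for the cis isomer the two substituents are one axial and one equatorial in each chair.
Chair I (methyl axial, nitro equatorial): E = 1.78 kcal/mol.
Chair II (methyl equatorial, nitro axial): E = 1.11 kcal/mol.
ΔE = 1.78 − 1.11 = 0.67 kcal/mol; chair II is more stable.

0.67 kcal/mol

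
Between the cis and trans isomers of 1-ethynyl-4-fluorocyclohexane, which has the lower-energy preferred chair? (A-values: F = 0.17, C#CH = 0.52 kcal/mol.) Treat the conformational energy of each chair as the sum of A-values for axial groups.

At 1,4 positions (parity opposite): cis → (a,e or e,a); trans → (e,e or a,a).
Best chair for cis: E = 0.17 kcal/mol; best chair for trans: E = 0.00 kcal/mol.
The trans isomer is lower by 0.17 kcal/mol.

trans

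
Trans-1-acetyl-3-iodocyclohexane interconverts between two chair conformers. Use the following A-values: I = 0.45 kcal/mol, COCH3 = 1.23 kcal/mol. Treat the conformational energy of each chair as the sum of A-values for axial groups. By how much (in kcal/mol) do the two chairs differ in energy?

C1 and C3 have the same parity, so for the trans isomer the two substituents are one axial and one equatorial in each chair.
Chair I (iodo axial, acetyl equatorial): E = 0.45 kcal/mol.
Chair II (iodo equatorial, acetyl axial): E = 1.23 kcal/mol.
ΔE = 1.23 − 0.45 = 0.78 kcal/mol; chair I is more stable.

0.78 kcal/mol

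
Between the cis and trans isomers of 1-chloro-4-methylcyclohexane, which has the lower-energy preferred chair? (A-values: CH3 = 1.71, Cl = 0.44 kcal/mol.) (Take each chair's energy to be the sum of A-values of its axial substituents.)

At 1,4 positions (parity opposite): cis → (a,e or e,a); trans → (e,e or a,a).
Best chair for cis: E = 0.44 kcal/mol; best chair for trans: E = 0.00 kcal/mol.
The trans isomer is lower by 0.44 kcal/mol.

trans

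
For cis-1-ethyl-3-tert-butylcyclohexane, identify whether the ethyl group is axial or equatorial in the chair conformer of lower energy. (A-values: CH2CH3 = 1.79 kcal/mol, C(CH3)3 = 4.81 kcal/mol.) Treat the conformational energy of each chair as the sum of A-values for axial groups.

C1 and C3 have the same parity, so for the cis isomer the two substituents are e,e in one chair and a,a in the other.
Chair I (ethyl axial, tert-butyl axial): E = 6.60 kcal/mol.
Chair II (ethyl equatorial, tert-butyl equatorial): E = 0.00 kcal/mol.
Chair II is the more stable (lower-energy) conformer, and in that chair the ethyl group is equatorial.

equatorial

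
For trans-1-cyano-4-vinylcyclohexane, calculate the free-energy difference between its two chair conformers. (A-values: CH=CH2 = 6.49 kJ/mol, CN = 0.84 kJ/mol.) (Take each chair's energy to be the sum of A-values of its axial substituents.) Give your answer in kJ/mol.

C1 and C4 have opposite parity, so for the trans isomer the two substituents are e,e in one chair and a,a in the other.
Chair I (vinyl axial, cyano axial): E = 7.33 kJ/mol.
Chair II (vinyl equatorial, cyano equatorial): E = 0.00 kJ/mol.
ΔE = 7.33 − 0.00 = 7.33 kJ/mol; chair II is more stable.

7.33 kJ/mol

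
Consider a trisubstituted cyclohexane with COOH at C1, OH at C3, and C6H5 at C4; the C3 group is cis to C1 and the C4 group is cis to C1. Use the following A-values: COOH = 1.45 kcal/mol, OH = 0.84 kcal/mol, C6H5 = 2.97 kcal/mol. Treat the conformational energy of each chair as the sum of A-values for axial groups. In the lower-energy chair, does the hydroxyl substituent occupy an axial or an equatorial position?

Chair I (carboxyl axial, hydroxyl axial, phenyl equatorial): E = 2.29 kcal/mol.
Chair II (carboxyl equatorial, hydroxyl equatorial, phenyl axial): E = 2.97 kcal/mol.
Chair I is the more stable (lower-energy) conformer, and in that chair the hydroxyl group is axial.

axial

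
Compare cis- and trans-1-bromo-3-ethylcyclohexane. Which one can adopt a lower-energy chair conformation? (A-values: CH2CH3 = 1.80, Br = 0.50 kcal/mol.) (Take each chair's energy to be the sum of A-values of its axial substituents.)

At 1,3 positions (parity same): cis → (e,e or a,a); trans → (a,e or e,a).
Best chair for cis: E = 0.00 kcal/mol; best chair for trans: E = 0.50 kcal/mol.
The cis isomer is lower by 0.50 kcal/mol.

cis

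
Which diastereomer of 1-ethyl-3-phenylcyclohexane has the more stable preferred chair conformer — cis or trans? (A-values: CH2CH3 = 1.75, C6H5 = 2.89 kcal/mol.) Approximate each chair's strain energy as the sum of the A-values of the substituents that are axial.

At 1,3 positions (parity same): cis → (e,e or a,a); trans → (a,e or e,a).
Best chair for cis: E = 0.00 kcal/mol; best chair for trans: E = 1.75 kcal/mol.
The cis isomer is lower by 1.75 kcal/mol.

cis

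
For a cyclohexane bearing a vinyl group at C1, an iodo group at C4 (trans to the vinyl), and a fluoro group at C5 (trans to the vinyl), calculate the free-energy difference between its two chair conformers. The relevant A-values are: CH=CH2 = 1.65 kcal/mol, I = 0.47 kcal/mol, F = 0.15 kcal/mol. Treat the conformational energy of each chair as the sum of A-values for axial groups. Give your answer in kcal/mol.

Chair I (vinyl axial, iodo axial, fluoro equatorial): E = 2.12 kcal/mol.
Chair II (vinyl equatorial, iodo equatorial, fluoro axial): E = 0.15 kcal/mol.
ΔE = 2.12 − 0.15 = 1.97 kcal/mol; chair II is more stable.

1.97 kcal/mol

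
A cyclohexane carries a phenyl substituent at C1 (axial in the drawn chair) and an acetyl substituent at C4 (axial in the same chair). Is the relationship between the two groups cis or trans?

trans

C1 and C4 have opposite parity, so their axial bonds point in opposite directions.
With opposite-parity carbons, two substituents on the same face are one axial and one equatorial; opposite faces give both axial or both equatorial.
Here the groups are axial/axial → opposite face → trans.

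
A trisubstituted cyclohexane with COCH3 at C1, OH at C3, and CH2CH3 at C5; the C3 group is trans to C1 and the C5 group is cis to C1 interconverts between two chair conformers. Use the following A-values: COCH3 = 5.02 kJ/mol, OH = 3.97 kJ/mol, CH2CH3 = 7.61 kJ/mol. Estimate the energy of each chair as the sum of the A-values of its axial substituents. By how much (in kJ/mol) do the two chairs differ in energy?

8.66 kJ/mol

Chair I (acetyl axial, hydroxyl equatorial, ethyl axial): E = 12.63 kJ/mol.
Chair II (acetyl equatorial, hydroxyl axial, ethyl equatorial): E = 3.97 kJ/mol.
ΔE = 12.63 − 3.97 = 8.66 kJ/mol; chair II is more stable.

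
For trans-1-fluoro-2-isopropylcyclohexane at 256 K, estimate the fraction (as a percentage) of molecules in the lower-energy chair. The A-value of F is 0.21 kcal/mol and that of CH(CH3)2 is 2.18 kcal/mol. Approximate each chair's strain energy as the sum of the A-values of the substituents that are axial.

C1 and C2 have opposite parity, so for the trans isomer the two substituents are e,e in one chair and a,a in the other.
Chair I (fluoro axial, isopropyl axial): E = 2.39 kcal/mol; chair II (fluoro equatorial, isopropyl equatorial): E = 0.00 kcal/mol.
ΔG = 2.39 kcal/mol between the two chairs.
K = exp(ΔG/RT) with R = 1.987×10⁻³ kcal mol⁻¹ K⁻¹ and T = 256 K gives K ≈ 110.
Fraction in the lower-energy chair = K/(K+1) = 99.1%.

99.1%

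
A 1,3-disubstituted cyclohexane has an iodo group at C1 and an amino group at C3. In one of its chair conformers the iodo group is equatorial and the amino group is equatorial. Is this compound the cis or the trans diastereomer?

cis

C1 and C3 have the same parity, so their axial bonds point in the same direction.
With same-parity carbons, two substituents on the same face are both axial or both equatorial; opposite faces give one of each.
Here the groups are equatorial/equatorial → same face → cis.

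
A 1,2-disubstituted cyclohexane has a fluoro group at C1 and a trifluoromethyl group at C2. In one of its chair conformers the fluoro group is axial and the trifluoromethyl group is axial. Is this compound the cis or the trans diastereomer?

trans

C1 and C2 have opposite parity, so their axial bonds point in opposite directions.
With opposite-parity carbons, two substituents on the same face are one axial and one equatorial; opposite faces give both axial or both equatorial.
Here the groups are axial/axial → opposite face → trans.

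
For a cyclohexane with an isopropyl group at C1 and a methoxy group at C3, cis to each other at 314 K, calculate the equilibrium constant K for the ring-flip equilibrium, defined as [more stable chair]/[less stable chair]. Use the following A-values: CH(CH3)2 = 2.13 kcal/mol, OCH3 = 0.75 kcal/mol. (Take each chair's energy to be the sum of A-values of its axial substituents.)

K ≈ 101

C1 and C3 have the same parity, so for the cis isomer the two substituents are e,e in one chair and a,a in the other.
Chair I (isopropyl axial, methoxy axial): E = 2.88 kcal/mol; chair II (isopropyl equatorial, methoxy equatorial): E = 0.00 kcal/mol.
ΔG = 2.88 kcal/mol between the two chairs.
K = exp(ΔG/RT) with R = 1.987×10⁻³ kcal mol⁻¹ K⁻¹ and T = 314 K gives K ≈ 101.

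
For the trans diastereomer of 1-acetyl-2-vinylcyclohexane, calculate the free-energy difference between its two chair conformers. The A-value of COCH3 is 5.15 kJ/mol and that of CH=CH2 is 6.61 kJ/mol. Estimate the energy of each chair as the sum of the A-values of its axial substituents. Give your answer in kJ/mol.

11.76 kJ/mol

C1 and C2 have opposite parity, so for the trans isomer the two substituents are e,e in one chair and a,a in the other.
Chair I (acetyl axial, vinyl axial): E = 11.76 kJ/mol.
Chair II (acetyl equatorial, vinyl equatorial): E = 0.00 kJ/mol.
ΔE = 11.76 − 0.00 = 11.76 kJ/mol; chair II is more stable.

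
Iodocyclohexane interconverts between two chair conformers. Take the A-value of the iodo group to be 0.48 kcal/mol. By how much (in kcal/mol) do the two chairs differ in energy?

A monosubstituted cyclohexane has one chair with the iodo group axial (E = A = 0.48 kcal/mol) and one with it equatorial (E = 0).
ΔE = 0.48 − 0 = 0.48 kcal/mol.

0.48 kcal/mol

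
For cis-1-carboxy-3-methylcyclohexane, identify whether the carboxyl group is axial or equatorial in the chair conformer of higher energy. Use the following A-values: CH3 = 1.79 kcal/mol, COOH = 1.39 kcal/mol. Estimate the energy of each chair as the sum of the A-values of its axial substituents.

C1 and C3 have the same parity, so for the cis isomer the two substituents are e,e in one chair and a,a in the other.
Chair I (methyl axial, carboxyl axial): E = 3.18 kcal/mol.
Chair II (methyl equatorial, carboxyl equatorial): E = 0.00 kcal/mol.
Chair I is the less stable (higher-energy) conformer, and in that chair the carboxyl group is axial.

axial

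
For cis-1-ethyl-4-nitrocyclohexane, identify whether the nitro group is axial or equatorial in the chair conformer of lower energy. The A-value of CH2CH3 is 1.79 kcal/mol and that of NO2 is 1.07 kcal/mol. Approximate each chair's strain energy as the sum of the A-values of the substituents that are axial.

axial

C1 and C4 have opposite parity, so for the cis isomer the two substituents are one axial and one equatorial in each chair.
Chair I (ethyl axial, nitro equatorial): E = 1.79 kcal/mol.
Chair II (ethyl equatorial, nitro axial): E = 1.07 kcal/mol.
Chair II is the more stable (lower-energy) conformer, and in that chair the nitro group is axial.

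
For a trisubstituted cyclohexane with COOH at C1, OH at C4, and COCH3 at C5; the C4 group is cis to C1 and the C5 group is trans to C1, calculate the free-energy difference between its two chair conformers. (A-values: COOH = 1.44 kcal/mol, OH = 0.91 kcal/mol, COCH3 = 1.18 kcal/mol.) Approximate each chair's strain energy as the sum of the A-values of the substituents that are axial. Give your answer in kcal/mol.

0.65 kcal/mol

Chair I (carboxyl axial, hydroxyl equatorial, acetyl equatorial): E = 1.44 kcal/mol.
Chair II (carboxyl equatorial, hydroxyl axial, acetyl axial): E = 2.09 kcal/mol.
ΔE = 2.09 − 1.44 = 0.65 kcal/mol; chair I is more stable.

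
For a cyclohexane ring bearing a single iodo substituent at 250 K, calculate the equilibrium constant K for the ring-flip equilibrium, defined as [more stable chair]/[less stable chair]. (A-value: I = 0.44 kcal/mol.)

K ≈ 2.42

One chair has the iodo group axial (E = 0.44 kcal/mol) and the other has it equatorial (E = 0).
ΔG = 0.44 kcal/mol between the two chairs.
K = exp(ΔG/RT) with R = 1.987×10⁻³ kcal mol⁻¹ K⁻¹ and T = 250 K gives K ≈ 2.42.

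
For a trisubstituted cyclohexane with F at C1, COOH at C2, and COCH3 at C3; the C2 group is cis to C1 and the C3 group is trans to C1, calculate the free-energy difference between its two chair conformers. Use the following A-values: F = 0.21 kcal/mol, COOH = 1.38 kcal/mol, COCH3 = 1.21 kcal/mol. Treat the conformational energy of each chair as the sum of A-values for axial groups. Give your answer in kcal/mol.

2.38 kcal/mol

Chair I (fluoro axial, carboxyl equatorial, acetyl equatorial): E = 0.21 kcal/mol.
Chair II (fluoro equatorial, carboxyl axial, acetyl axial): E = 2.59 kcal/mol.
ΔE = 2.59 − 0.21 = 2.38 kcal/mol; chair I is more stable.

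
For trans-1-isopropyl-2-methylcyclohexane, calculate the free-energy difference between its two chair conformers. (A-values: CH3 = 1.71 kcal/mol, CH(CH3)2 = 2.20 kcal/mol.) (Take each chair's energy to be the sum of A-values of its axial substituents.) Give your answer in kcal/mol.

3.91 kcal/mol

C1 and C2 have opposite parity, so for the trans isomer the two substituents are e,e in one chair and a,a in the other.
Chair I (methyl axial, isopropyl axial): E = 3.91 kcal/mol.
Chair II (methyl equatorial, isopropyl equatorial): E = 0.00 kcal/mol.
ΔE = 3.91 − 0.00 = 3.91 kcal/mol; chair II is more stable.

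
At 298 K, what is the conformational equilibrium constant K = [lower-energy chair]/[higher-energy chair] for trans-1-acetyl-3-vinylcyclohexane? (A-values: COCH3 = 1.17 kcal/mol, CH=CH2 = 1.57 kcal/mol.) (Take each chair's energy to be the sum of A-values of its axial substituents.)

K ≈ 1.97

C1 and C3 have the same parity, so for the trans isomer the two substituents are one axial and one equatorial in each chair.
Chair I (acetyl axial, vinyl equatorial): E = 1.17 kcal/mol; chair II (acetyl equatorial, vinyl axial): E = 1.57 kcal/mol.
ΔG = 0.40 kcal/mol between the two chairs.
K = exp(ΔG/RT) with R = 1.987×10⁻³ kcal mol⁻¹ K⁻¹ and T = 298 K gives K ≈ 1.97.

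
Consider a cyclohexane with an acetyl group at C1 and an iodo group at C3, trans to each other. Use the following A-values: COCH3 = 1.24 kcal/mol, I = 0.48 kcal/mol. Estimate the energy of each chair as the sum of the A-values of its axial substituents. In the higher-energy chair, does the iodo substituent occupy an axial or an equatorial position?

C1 and C3 have the same parity, so for the trans isomer the two substituents are one axial and one equatorial in each chair.
Chair I (acetyl axial, iodo equatorial): E = 1.24 kcal/mol.
Chair II (acetyl equatorial, iodo axial): E = 0.48 kcal/mol.
Chair I is the less stable (higher-energy) conformer, and in that chair the iodo group is equatorial.

equatorial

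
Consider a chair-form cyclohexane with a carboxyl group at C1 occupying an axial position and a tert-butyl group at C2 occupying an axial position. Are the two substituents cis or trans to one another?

C1 and C2 have opposite parity, so their axial bonds point in opposite directions.
With opposite-parity carbons, two substituents on the same face are one axial and one equatorial; opposite faces give both axial or both equatorial.
Here the groups are axial/axial → opposite face → trans.

trans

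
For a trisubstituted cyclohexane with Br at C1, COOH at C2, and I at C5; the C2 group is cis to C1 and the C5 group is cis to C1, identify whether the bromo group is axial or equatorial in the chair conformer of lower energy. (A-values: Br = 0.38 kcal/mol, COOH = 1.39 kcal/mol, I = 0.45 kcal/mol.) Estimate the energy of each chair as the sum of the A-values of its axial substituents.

axial

Chair I (bromo axial, carboxyl equatorial, iodo axial): E = 0.83 kcal/mol.
Chair II (bromo equatorial, carboxyl axial, iodo equatorial): E = 1.39 kcal/mol.
Chair I is the more stable (lower-energy) conformer, and in that chair the bromo group is axial.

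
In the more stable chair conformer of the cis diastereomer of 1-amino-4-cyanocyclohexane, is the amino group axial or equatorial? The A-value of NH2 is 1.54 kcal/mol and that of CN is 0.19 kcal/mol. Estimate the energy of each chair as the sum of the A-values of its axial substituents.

C1 and C4 have opposite parity, so for the cis isomer the two substituents are one axial and one equatorial in each chair.
Chair I (amino axial, cyano equatorial): E = 1.54 kcal/mol.
Chair II (amino equatorial, cyano axial): E = 0.19 kcal/mol.
Chair II is the more stable (lower-energy) conformer, and in that chair the amino group is equatorial.

equatorial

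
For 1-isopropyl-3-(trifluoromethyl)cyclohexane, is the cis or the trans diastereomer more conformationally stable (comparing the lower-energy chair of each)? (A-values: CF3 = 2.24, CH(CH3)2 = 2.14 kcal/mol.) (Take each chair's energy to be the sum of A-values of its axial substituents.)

At 1,3 positions (parity same): cis → (e,e or a,a); trans → (a,e or e,a).
Best chair for cis: E = 0.00 kcal/mol; best chair for trans: E = 2.14 kcal/mol.
The cis isomer is lower by 2.14 kcal/mol.

cis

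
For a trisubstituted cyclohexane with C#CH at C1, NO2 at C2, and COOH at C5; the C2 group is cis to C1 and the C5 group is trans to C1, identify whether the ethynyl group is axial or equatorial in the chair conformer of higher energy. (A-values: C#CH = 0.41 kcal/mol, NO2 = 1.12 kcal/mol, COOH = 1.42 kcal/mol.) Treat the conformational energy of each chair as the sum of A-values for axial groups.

equatorial

Chair I (ethynyl axial, nitro equatorial, carboxyl equatorial): E = 0.41 kcal/mol.
Chair II (ethynyl equatorial, nitro axial, carboxyl axial): E = 2.54 kcal/mol.
Chair II is the less stable (higher-energy) conformer, and in that chair the ethynyl group is equatorial.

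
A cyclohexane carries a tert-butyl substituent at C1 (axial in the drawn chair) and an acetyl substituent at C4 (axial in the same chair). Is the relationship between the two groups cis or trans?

C1 and C4 have opposite parity, so their axial bonds point in opposite directions.
With opposite-parity carbons, two substituents on the same face are one axial and one equatorial; opposite faces give both axial or both equatorial.
Here the groups are axial/axial → opposite face → trans.

trans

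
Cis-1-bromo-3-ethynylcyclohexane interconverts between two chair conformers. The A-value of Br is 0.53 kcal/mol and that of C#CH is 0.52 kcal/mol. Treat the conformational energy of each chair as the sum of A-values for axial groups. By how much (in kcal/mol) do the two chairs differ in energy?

1.05 kcal/mol

C1 and C3 have the same parity, so for the cis isomer the two substituents are e,e in one chair and a,a in the other.
Chair I (bromo axial, ethynyl axial): E = 1.05 kcal/mol.
Chair II (bromo equatorial, ethynyl equatorial): E = 0.00 kcal/mol.
ΔE = 1.05 − 0.00 = 1.05 kcal/mol; chair II is more stable.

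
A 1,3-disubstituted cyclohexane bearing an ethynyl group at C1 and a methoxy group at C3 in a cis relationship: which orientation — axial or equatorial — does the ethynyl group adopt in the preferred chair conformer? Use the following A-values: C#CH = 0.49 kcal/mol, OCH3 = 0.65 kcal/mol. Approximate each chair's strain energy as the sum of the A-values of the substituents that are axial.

C1 and C3 have the same parity, so for the cis isomer the two substituents are e,e in one chair and a,a in the other.
Chair I (ethynyl axial, methoxy axial): E = 1.14 kcal/mol.
Chair II (ethynyl equatorial, methoxy equatorial): E = 0.00 kcal/mol.
Chair II is the more stable (lower-energy) conformer, and in that chair the ethynyl group is equatorial.

equatorial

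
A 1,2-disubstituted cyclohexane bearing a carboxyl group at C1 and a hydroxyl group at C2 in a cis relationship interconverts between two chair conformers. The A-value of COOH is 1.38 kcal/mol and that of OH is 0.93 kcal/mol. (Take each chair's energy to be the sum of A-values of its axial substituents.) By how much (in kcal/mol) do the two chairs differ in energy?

0.45 kcal/mol

C1 and C2 have opposite parity, so for the cis isomer the two substituents are one axial and one equatorial in each chair.
Chair I (carboxyl axial, hydroxyl equatorial): E = 1.38 kcal/mol.
Chair II (carboxyl equatorial, hydroxyl axial): E = 0.93 kcal/mol.
ΔE = 1.38 − 0.93 = 0.45 kcal/mol; chair II is more stable.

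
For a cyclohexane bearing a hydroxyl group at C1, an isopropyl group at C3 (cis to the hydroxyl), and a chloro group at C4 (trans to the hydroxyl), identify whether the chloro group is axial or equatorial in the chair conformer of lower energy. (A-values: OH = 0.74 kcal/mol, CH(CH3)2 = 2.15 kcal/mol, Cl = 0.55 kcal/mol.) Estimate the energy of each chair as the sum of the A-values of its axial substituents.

Chair I (hydroxyl axial, isopropyl axial, chloro axial): E = 3.44 kcal/mol.
Chair II (hydroxyl equatorial, isopropyl equatorial, chloro equatorial): E = 0.00 kcal/mol.
Chair II is the more stable (lower-energy) conformer, and in that chair the chloro group is equatorial.

equatorial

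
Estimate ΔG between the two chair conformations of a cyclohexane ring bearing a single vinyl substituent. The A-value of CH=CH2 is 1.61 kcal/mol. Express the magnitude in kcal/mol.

1.61 kcal/mol

A monosubstituted cyclohexane has one chair with the vinyl group axial (E = A = 1.61 kcal/mol) and one with it equatorial (E = 0).
ΔE = 1.61 − 0 = 1.61 kcal/mol.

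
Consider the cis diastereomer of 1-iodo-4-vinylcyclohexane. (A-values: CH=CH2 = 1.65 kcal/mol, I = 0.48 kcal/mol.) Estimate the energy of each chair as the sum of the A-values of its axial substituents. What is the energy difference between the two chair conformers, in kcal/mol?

C1 and C4 have opposite parity, so for the cis isomer the two substituents are one axial and one equatorial in each chair.
Chair I (vinyl axial, iodo equatorial): E = 1.65 kcal/mol.
Chair II (vinyl equatorial, iodo axial): E = 0.48 kcal/mol.
ΔE = 1.65 − 0.48 = 1.17 kcal/mol; chair II is more stable.

1.17 kcal/mol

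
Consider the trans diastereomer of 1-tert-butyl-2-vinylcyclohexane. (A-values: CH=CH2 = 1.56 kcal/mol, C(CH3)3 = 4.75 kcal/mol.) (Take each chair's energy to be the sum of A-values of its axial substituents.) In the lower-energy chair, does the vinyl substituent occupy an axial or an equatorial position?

C1 and C2 have opposite parity, so for the trans isomer the two substituents are e,e in one chair and a,a in the other.
Chair I (vinyl axial, tert-butyl axial): E = 6.31 kcal/mol.
Chair II (vinyl equatorial, tert-butyl equatorial): E = 0.00 kcal/mol.
Chair II is the more stable (lower-energy) conformer, and in that chair the vinyl group is equatorial.

equatorial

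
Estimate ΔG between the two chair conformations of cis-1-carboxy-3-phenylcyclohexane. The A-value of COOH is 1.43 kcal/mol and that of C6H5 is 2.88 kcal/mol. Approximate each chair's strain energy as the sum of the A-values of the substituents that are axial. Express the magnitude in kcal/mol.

C1 and C3 have the same parity, so for the cis isomer the two substituents are e,e in one chair and a,a in the other.
Chair I (carboxyl axial, phenyl axial): E = 4.31 kcal/mol.
Chair II (carboxyl equatorial, phenyl equatorial): E = 0.00 kcal/mol.
ΔE = 4.31 − 0.00 = 4.31 kcal/mol; chair II is more stable.

4.31 kcal/mol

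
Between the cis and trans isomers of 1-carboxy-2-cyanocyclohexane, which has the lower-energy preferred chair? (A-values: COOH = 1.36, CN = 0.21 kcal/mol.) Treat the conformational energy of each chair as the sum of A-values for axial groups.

At 1,2 positions (parity opposite): cis → (a,e or e,a); trans → (e,e or a,a).
Best chair for cis: E = 0.21 kcal/mol; best chair for trans: E = 0.00 kcal/mol.
The trans isomer is lower by 0.21 kcal/mol.

trans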